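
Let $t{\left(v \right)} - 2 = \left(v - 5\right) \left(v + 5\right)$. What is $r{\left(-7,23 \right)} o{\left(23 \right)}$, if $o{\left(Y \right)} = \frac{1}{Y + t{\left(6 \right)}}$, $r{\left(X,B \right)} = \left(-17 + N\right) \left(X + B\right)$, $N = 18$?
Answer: $\frac{4}{9} \approx 0.44444$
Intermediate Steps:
$t{\left(v \right)} = 2 + \left(-5 + v\right) \left(5 + v\right)$ ($t{\left(v \right)} = 2 + \left(v - 5\right) \left(v + 5\right) = 2 + \left(-5 + v\right) \left(5 + v\right)$)
$r{\left(X,B \right)} = B + X$ ($r{\left(X,B \right)} = \left(-17 + 18\right) \left(X + B\right) = 1 \left(B + X\right) = B + X$)
$o{\left(Y \right)} = \frac{1}{13 + Y}$ ($o{\left(Y \right)} = \frac{1}{Y - \left(23 - 6^{2}\right)} = \frac{1}{Y + \left(-23 + 36\right)} = \frac{1}{Y + 13} = \frac{1}{13 + Y}$)
$r{\left(-7,23 \right)} o{\left(23 \right)} = \frac{23 - 7}{13 + 23} = \frac{16}{36} = 16 \cdot \frac{1}{36} = \frac{4}{9}$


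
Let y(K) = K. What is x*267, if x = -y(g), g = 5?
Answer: -1335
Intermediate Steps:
x = -5 (x = -1*5 = -5)
x*267 = -5*267 = -1335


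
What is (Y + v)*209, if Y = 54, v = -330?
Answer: -57684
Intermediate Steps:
(Y + v)*209 = (54 - 330)*209 = -276*209 = -57684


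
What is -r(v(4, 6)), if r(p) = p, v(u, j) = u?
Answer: -4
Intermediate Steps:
-r(v(4, 6)) = -1*4 = -4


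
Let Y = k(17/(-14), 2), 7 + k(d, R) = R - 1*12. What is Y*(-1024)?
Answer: 17408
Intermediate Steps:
k(d, R) = -19 + R (k(d, R) = -7 + (R - 1*12) = -7 + (R - 12) = -7 + (-12 + R) = -19 + R)
Y = -17 (Y = -19 + 2 = -17)
Y*(-1024) = -17*(-1024) = 17408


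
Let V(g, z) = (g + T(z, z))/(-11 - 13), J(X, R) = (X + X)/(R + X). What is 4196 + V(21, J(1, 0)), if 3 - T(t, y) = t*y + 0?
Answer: 25171/6 ≈ 4195.2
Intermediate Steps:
T(t, y) = 3 - t*y (T(t, y) = 3 - (t*y + 0) = 3 - t*y)
J(X, R) = 2*X/(R + X) (J(X, R) = (2*X)/(R + X) = 2*X/(R + X))
V(g, z) = -1/8 - g/24 + z**2/24 (V(g, z) = (g + (3 - z*z))/(-11 - 13) = (g + (3 - z**2))/(-24) = (3 + g - z**2)*(-1/24) = -1/8 - g/24 + z**2/24)
4196 + V(21, J(1, 0)) = 4196 + (-1/8 - 1/24*21 + (2*1/(0 + 1))**2/24) = 4196 + (-1/8 - 7/8 + (2*1/1)**2/24) = 4196 + (-1/8 - 7/8 + (2*1*1)**2/24) = 4196 + (-1/8 - 7/8 + (1/24)*2**2) = 4196 + (-1/8 - 7/8 + (1/24)*4) = 4196 + (-1/8 - 7/8 + 1/6) = 4196 - 5/6 = 25171/6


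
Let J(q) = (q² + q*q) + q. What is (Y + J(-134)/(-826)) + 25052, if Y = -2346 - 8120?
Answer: 6006129/413 ≈ 14543.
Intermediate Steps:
Y = -10466
J(q) = q + 2*q² (J(q) = (q² + q²) + q = 2*q² + q = q + 2*q²)
(Y + J(-134)/(-826)) + 25052 = (-10466 - 134*(1 + 2*(-134))/(-826)) + 25052 = (-10466 - 134*(1 - 268)*(-1/826)) + 25052 = (-10466 - 134*(-267)*(-1/826)) + 25052 = (-10466 + 35778*(-1/826)) + 25052 = (-10466 - 17889/413) + 25052 = -4340347/413 + 25052 = 6006129/413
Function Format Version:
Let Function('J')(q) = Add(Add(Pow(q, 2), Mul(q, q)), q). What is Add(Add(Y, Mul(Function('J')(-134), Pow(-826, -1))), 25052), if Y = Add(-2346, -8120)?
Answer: Rational(6006129, 413) ≈ 14543.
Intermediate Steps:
Y = -10466
Function('J')(q) = Add(q, Mul(2, Pow(q, 2))) (Function('J')(q) = Add(Add(Pow(q, 2), Pow(q, 2)), q) = Add(Mul(2, Pow(q, 2)), q) = Add(q, Mul(2, Pow(q, 2))))
Add(Add(Y, Mul(Function('J')(-134), Pow(-826, -1))), 25052) = Add(Add(-10466, Mul(Mul(-134, Add(1, Mul(2, -134))), Pow(-826, -1))), 25052) = Add(Add(-10466, Mul(Mul(-134, Add(1, -268)), Rational(-1, 826))), 25052) = Add(Add(-10466, Mul(Mul(-134, -267), Rational(-1, 826))), 25052) = Add(Add(-10466, Mul(35778, Rational(-1, 826))), 25052) = Add(Add(-10466, Rational(-17889, 413)), 25052) = Add(Rational(-4340347, 413), 25052) = Rational(6006129, 413)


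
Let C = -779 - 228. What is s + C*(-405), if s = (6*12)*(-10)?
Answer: 407115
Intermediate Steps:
C = -1007
s = -720 (s = 72*(-10) = -720)
s + C*(-405) = -720 - 1007*(-405) = -720 + 407835 = 407115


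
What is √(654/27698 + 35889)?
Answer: 12*√47800889873/13849 ≈ 189.44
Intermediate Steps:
√(654/27698 + 35889) = √(654*(1/27698) + 35889) = √(327/13849 + 35889) = √(497027088/13849) = 12*√47800889873/13849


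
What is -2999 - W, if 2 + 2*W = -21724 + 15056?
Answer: 336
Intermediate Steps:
W = -3335 (W = -1 + (-21724 + 15056)/2 = -1 + (½)*(-6668) = -1 - 3334 = -3335)
-2999 - W = -2999 - 1*(-3335) = -2999 + 3335 = 336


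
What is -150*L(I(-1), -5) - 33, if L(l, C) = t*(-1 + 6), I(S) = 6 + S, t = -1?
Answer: 717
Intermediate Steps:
L(l, C) = -5 (L(l, C) = -(-1 + 6) = -1*5 = -5)
-150*L(I(-1), -5) - 33 = -150*(-5) - 33 = 750 - 33 = 717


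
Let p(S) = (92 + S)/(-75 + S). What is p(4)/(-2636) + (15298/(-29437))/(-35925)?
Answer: 26096359522/49480500963525 ≈ 0.00052741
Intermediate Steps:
p(S) = (92 + S)/(-75 + S)
p(4)/(-2636) + (15298/(-29437))/(-35925) = ((92 + 4)/(-75 + 4))/(-2636) + (15298/(-29437))/(-35925) = (96/(-71))*(-1/2636) + (15298*(-1/29437))*(-1/35925) = -1/71*96*(-1/2636) - 15298/29437*(-1/35925) = -96/71*(-1/2636) + 15298/1057524225 = 24/46789 + 15298/1057524225 = 26096359522/49480500963525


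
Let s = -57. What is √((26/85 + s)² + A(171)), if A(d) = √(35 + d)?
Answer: √(23222761 + 7225*√206)/85 ≈ 56.821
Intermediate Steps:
√((26/85 + s)² + A(171)) = √((26/85 - 57)² + √(35 + 171)) = √((26*(1/85) - 57)² + √206) = √((26/85 - 57)² + √206) = √((-4819/85)² + √206) = √(23222761/7225 + √206)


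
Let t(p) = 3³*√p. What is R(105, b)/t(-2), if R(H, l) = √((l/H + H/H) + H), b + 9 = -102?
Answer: -I*√257110/1890 ≈ -0.26829*I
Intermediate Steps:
b = -111 (b = -9 - 102 = -111)
R(H, l) = √(1 + H + l/H) (R(H, l) = √((l/H + 1) + H) = √((1 + l/H) + H) = √(1 + H + l/H))
t(p) = 27*√p
R(105, b)/t(-2) = √(1 + 105 - 111/105)/((27*√(-2))) = √(1 + 105 - 111*1/105)/((27*(I*√2))) = √(1 + 105 - 37/35)/((27*I*√2)) = √(3673/35)*(-I*√2/54) = (√128555/35)*(-I*√2/54) = -I*√257110/1890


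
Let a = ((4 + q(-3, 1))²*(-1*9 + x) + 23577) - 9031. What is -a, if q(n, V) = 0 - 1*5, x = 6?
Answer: -14543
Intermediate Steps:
q(n, V) = -5 (q(n, V) = 0 - 5 = -5)
a = 14543 (a = ((4 - 5)²*(-1*9 + 6) + 23577) - 9031 = ((-1)²*(-9 + 6) + 23577) - 9031 = (1*(-3) + 23577) - 9031 = (-3 + 23577) - 9031 = 23574 - 9031 = 14543)
-a = -1*14543 = -14543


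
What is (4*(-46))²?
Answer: 33856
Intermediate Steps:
(4*(-46))² = (-184)² = 33856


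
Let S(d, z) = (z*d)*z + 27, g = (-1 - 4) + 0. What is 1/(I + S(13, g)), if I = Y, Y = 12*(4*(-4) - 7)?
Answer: 1/76 ≈ 0.013158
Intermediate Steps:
g = -5 (g = -5 + 0 = -5)
Y = -276 (Y = 12*(-16 - 7) = 12*(-23) = -276)
S(d, z) = 27 + d*z² (S(d, z) = (d*z)*z + 27 = d*z² + 27 = 27 + d*z²)
I = -276
1/(I + S(13, g)) = 1/(-276 + (27 + 13*(-5)²)) = 1/(-276 + (27 + 13*25)) = 1/(-276 + (27 + 325)) = 1/(-276 + 352) = 1/76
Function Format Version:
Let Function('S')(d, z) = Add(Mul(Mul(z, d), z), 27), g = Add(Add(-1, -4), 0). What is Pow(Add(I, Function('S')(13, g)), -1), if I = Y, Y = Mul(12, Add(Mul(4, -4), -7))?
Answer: Rational(1, 76) ≈ 0.013158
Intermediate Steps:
g = -5 (g = Add(-5, 0) = -5)
Y = -276 (Y = Mul(12, Add(-16, -7)) = Mul(12, -23) = -276)
Function('S')(d, z) = Add(27, Mul(d, Pow(z, 2))) (Function('S')(d, z) = Add(Mul(Mul(d, z), z), 27) = Add(Mul(d, Pow(z, 2)), 27) = Add(27, Mul(d, Pow(z, 2))))
I = -276
Pow(Add(I, Function('S')(13, g)), -1) = Pow(Add(-276, Add(27, Mul(13, Pow(-5, 2)))), -1) = Pow(Add(-276, Add(27, Mul(13, 25))), -1) = Pow(Add(-276, Add(27, 325)), -1) = Pow(Add(-276, 352), -1) = Pow(76, -1) = Rational(1, 76)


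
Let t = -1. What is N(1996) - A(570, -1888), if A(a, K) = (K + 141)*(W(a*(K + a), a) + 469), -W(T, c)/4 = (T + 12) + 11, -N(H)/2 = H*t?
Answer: 5250467491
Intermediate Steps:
N(H) = 2*H (N(H) = -2*H*(-1) = -(-2)*H = 2*H)
W(T, c) = -92 - 4*T (W(T, c) = -4*((T + 12) + 11) = -4*((12 + T) + 11) = -4*(23 + T) = -92 - 4*T)
A(a, K) = (141 + K)*(377 - 4*a*(K + a)) (A(a, K) = (K + 141)*((-92 - 4*a*(K + a)) + 469) = (141 + K)*((-92 - 4*a*(K + a)) + 469) = (141 + K)*(377 - 4*a*(K + a)))
N(1996) - A(570, -1888) = 2*1996 - (53157 + 469*(-1888) - 564*570*(-1888 + 570) - 4*(-1888)*(23 + 570*(-1888 + 570))) = 3992 - (53157 - 885472 - 564*570*(-1318) - 4*(-1888)*(23 + 570*(-1318))) = 3992 - (53157 - 885472 + 423710640 - 4*(-1888)*(23 - 751260)) = 3992 - (53157 - 885472 + 423710640 - 4*(-1888)*(-751237)) = 3992 - (53157 - 885472 + 423710640 - 5673341824) = 3992 - 1*(-5250463499) = 3992 + 5250463499 = 5250467491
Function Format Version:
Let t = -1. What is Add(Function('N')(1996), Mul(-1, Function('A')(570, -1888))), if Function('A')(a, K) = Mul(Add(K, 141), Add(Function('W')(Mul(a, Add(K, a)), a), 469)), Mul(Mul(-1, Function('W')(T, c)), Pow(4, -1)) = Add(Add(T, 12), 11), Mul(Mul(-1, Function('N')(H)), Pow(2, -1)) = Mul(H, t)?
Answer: 5250467491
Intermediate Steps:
Function('N')(H) = Mul(2, H) (Function('N')(H) = Mul(-2, Mul(H, -1)) = Mul(-2, Mul(-1, H)) = Mul(2, H))
Function('W')(T, c) = Add(-92, Mul(-4, T)) (Function('W')(T, c) = Mul(-4, Add(Add(T, 12), 11)) = Mul(-4, Add(Add(12, T), 11)) = Mul(-4, Add(23, T)) = Add(-92, Mul(-4, T)))
Function('A')(a, K) = Mul(Add(141, K), Add(377, Mul(-4, a, Add(K, a)))) (Function('A')(a, K) = Mul(Add(K, 141), Add(Add(-92, Mul(-4, Mul(a, Add(K, a)))), 469)) = Mul(Add(141, K), Add(Add(-92, Mul(-4, a, Add(K, a))), 469)) = Mul(Add(141, K), Add(377, Mul(-4, a, Add(K, a)))))
Add(Function('N')(1996), Mul(-1, Function('A')(570, -1888))) = Add(Mul(2, 1996), Mul(-1, Add(53157, Mul(469, -1888), Mul(-564, 570, Add(-1888, 570)), Mul(-4, -1888, Add(23, Mul(570, Add(-1888, 570))))))) = Add(3992, Mul(-1, Add(53157, -885472, Mul(-564, 570, -1318), Mul(-4, -1888, Add(23, Mul(570, -1318)))))) = Add(3992, Mul(-1, Add(53157, -885472, 423710640, Mul(-4, -1888, Add(23, -751260))))) = Add(3992, Mul(-1, Add(53157, -885472, 423710640, Mul(-4, -1888, -751237)))) = Add(3992, Mul(-1, Add(53157, -885472, 423710640, -5673341824))) = Add(3992, Mul(-1, -5250463499)) = Add(3992, 5250463499) = 5250467491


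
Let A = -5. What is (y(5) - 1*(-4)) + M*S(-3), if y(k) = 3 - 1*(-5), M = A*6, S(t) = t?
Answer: 102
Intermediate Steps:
M = -30 (M = -5*6 = -30)
y(k) = 8 (y(k) = 3 + 5 = 8)
(y(5) - 1*(-4)) + M*S(-3) = (8 - 1*(-4)) - 30*(-3) = (8 + 4) + 90 = 12 + 90 = 102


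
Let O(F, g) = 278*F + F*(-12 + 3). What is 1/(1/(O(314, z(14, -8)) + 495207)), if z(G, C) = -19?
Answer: 579673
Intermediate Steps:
O(F, g) = 269*F (O(F, g) = 278*F + F*(-9) = 278*F - 9*F = 269*F)
1/(1/(O(314, z(14, -8)) + 495207)) = 1/(1/(269*314 + 495207)) = 1/(1/(84466 + 495207)) = 1/(1/579673) = 579673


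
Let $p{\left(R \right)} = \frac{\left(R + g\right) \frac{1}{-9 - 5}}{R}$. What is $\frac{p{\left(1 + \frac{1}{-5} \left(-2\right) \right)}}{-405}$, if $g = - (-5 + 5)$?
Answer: $\frac{1}{5670} \approx 0.00017637$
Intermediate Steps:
$g = 0$ ($g = \left(-1\right) 0 = 0$)
$p{\left(R \right)} = - \frac{1}{14}$ ($p{\left(R \right)} = \frac{\left(R + 0\right) \frac{1}{-9 - 5}}{R} = \frac{R \frac{1}{-14}}{R} = \frac{R \left(- \frac{1}{14}\right)}{R} = \frac{\left(- \frac{1}{14}\right) R}{R} = - \frac{1}{14}$)
$\frac{p{\left(1 + \frac{1}{-5} \left(-2\right) \right)}}{-405} = - \frac{1}{14 \left(-405\right)} = \left(- \frac{1}{14}\right) \left(- \frac{1}{405}\right) = \frac{1}{5670}$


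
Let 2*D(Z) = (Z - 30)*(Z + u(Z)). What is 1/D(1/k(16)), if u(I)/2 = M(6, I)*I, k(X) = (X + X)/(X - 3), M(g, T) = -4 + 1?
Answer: 2048/61555 ≈ 0.033271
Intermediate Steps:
M(g, T) = -3
k(X) = 2*X/(-3 + X) (k(X) = (2*X)/(-3 + X) = 2*X/(-3 + X))
u(I) = -6*I (u(I) = 2*(-3*I) = -6*I)
D(Z) = -5*Z*(-30 + Z)/2 (D(Z) = ((Z - 30)*(Z - 6*Z))/2 = ((-30 + Z)*(-5*Z))/2 = (-5*Z*(-30 + Z))/2 = -5*Z*(-30 + Z)/2)
1/D(1/k(16)) = 1/(5*(30 - 1/(2*16/(-3 + 16)))/(2*((2*16/(-3 + 16))))) = 1/(5*(30 - 1/(2*16/13))/(2*((2*16/13)))) = 1/(5*(30 - 1/(2*16*(1/13)))/(2*((2*16*(1/13))))) = 1/(5*(30 - 1/32/13)/(2*(32/13))) = 1/((5/2)*(13/32)*(30 - 1*13/32)) = 1/((5/2)*(13/32)*(30 - 13/32)) = 1/((5/2)*(13/32)*(947/32)) = 1/(61555/2048) = 2048/61555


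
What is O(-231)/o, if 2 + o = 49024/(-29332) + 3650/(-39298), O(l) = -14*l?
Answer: -465974502378/542373103 ≈ -859.14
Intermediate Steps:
o = -542373103/144086117 (o = -2 + (49024/(-29332) + 3650/(-39298)) = -2 + (49024*(-1/29332) + 3650*(-1/39298)) = -2 + (-12256/7333 - 1825/19649) = -2 - 254200869/144086117 = -542373103/144086117 ≈ -3.7642)
O(-231)/o = (-14*(-231))/(-542373103/144086117) = 3234*(-144086117/542373103) = -465974502378/542373103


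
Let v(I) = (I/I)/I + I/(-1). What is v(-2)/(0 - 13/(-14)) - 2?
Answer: -5/13 ≈ -0.38462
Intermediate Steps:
v(I) = 1/I - I (v(I) = 1/I + I*(-1) = 1/I - I)
v(-2)/(0 - 13/(-14)) - 2 = (1/(-2) - 1*(-2))/(0 - 13/(-14)) - 2 = (-½ + 2)/(0 - 13*(-1/14)) - 2 = (3/2)/(0 + 13/14) - 2 = (3/2)/(13/14) - 2 = (14/13)*(3/2) - 2 = 21/13 - 2 = -5/13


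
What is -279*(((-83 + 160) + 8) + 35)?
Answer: -33480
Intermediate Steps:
-279*(((-83 + 160) + 8) + 35) = -279*((77 + 8) + 35) = -279*(85 + 35) = -279*120 = -33480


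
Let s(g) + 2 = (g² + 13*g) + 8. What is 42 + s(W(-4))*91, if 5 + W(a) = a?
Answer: -2688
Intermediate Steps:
W(a) = -5 + a
s(g) = 6 + g² + 13*g (s(g) = -2 + ((g² + 13*g) + 8) = -2 + (8 + g² + 13*g) = 6 + g² + 13*g)
42 + s(W(-4))*91 = 42 + (6 + (-5 - 4)² + 13*(-5 - 4))*91 = 42 + (6 + (-9)² + 13*(-9))*91 = 42 + (6 + 81 - 117)*91 = 42 - 30*91 = 42 - 2730 = -2688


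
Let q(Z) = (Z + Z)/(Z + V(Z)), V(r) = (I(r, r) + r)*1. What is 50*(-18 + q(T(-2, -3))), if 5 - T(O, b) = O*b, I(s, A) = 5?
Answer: -2800/3 ≈ -933.33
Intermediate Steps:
T(O, b) = 5 - O*b
V(r) = 5 + r (V(r) = (5 + r)*1 = 5 + r)
q(Z) = 2*Z/(5 + 2*Z) (q(Z) = (Z + Z)/(Z + (5 + Z)) = (2*Z)/(5 + 2*Z) = 2*Z/(5 + 2*Z))
50*(-18 + q(T(-2, -3))) = 50*(-18 + 2*(5 - 1*(-2)*(-3))/(5 + 2*(5 - 1*(-2)*(-3)))) = 50*(-18 + 2*(5 - 6)/(5 + 2*(5 - 6))) = 50*(-18 + 2*(-1)/(5 + 2*(-1))) = 50*(-18 + 2*(-1)/(5 - 2)) = 50*(-18 + 2*(-1)/3) = 50*(-18 + 2*(-1)*(⅓)) = 50*(-18 - ⅔) = 50*(-56/3) = -2800/3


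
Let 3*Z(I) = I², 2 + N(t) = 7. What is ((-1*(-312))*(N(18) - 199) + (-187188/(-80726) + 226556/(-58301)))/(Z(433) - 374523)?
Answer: 213657562438347/1101393255214520 ≈ 0.19399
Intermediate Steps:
N(t) = 5 (N(t) = -2 + 7 = 5)
Z(I) = I²/3
((-1*(-312))*(N(18) - 199) + (-187188/(-80726) + 226556/(-58301)))/(Z(433) - 374523) = ((-1*(-312))*(5 - 199) + (-187188/(-80726) + 226556/(-58301)))/((⅓)*433² - 374523) = (312*(-194) + (-187188*(-1/80726) + 226556*(-1/58301)))/((⅓)*187489 - 374523) = (-60528 + (93594/40363 - 226556/58301))/(187489/3 - 374523) = (-60528 - 3687856034/2353203263)/(-936080/3) = -142438374958898/2353203263*(-3/936080) = 213657562438347/1101393255214520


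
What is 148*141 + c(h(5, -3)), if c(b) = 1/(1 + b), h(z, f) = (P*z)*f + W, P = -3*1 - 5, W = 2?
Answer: 2566765/123 ≈ 20868.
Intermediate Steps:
P = -8 (P = -3 - 5 = -8)
h(z, f) = 2 - 8*f*z (h(z, f) = (-8*z)*f + 2 = -8*f*z + 2 = 2 - 8*f*z)
148*141 + c(h(5, -3)) = 148*141 + 1/(1 + (2 - 8*(-3)*5)) = 20868 + 1/(1 + (2 + 120)) = 20868 + 1/(1 + 122) = 20868 + 1/123 = 2566765/123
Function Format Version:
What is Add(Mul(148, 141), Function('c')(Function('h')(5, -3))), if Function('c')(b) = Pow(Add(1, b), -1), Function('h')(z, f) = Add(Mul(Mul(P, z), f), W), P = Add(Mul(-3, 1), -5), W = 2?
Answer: Rational(2566765, 123) ≈ 20868.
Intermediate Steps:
P = -8 (P = Add(-3, -5) = -8)
Function('h')(z, f) = Add(2, Mul(-8, f, z)) (Function('h')(z, f) = Add(Mul(Mul(-8, z), f), 2) = Add(Mul(-8, f, z), 2) = Add(2, Mul(-8, f, z)))
Add(Mul(148, 141), Function('c')(Function('h')(5, -3))) = Add(Mul(148, 141), Pow(Add(1, Add(2, Mul(-8, -3, 5))), -1)) = Add(20868, Pow(Add(1, Add(2, 120)), -1)) = Add(20868, Pow(Add(1, 122), -1)) = Add(20868, Pow(123, -1)) = Add(20868, Rational(1, 123)) = Rational(2566765, 123)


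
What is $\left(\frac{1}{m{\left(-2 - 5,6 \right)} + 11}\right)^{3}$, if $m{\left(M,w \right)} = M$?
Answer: $\frac{1}{64} \approx 0.015625$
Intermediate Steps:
$\left(\frac{1}{m{\left(-2 - 5,6 \right)} + 11}\right)^{3} = \left(\frac{1}{\left(-2 - 5\right) + 11}\right)^{3} = \left(\frac{1}{-7 + 11}\right)^{3} = \left(\frac{1}{4}\right)^{3} = \frac{1}{64}$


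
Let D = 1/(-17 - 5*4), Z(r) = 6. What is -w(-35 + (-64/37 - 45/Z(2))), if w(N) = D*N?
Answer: -3273/2738 ≈ -1.1954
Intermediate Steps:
D = -1/37 (D = 1/(-17 - 20) = 1/(-37) = -1/37 ≈ -0.027027)
w(N) = -N/37
-w(-35 + (-64/37 - 45/Z(2))) = -(-1)*(-35 + (-64/37 - 45/6))/37 = -(-1)*(-35 + (-64*1/37 - 45*⅙))/37 = -(-1)*(-35 + (-64/37 - 15/2))/37 = -(-1)*(-35 - 683/74)/37 = -(-1)*(-3273)/(37*74) = -1*3273/2738 = -3273/2738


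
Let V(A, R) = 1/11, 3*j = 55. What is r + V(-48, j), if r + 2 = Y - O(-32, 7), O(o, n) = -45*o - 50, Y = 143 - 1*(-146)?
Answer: -12132/11 ≈ -1102.9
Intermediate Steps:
Y = 289 (Y = 143 + 146 = 289)
j = 55/3 (j = (⅓)*55 = 55/3 ≈ 18.333)
V(A, R) = 1/11
O(o, n) = -50 - 45*o
r = -1103 (r = -2 + (289 - (-50 - 45*(-32))) = -2 + (289 - (-50 + 1440)) = -2 + (289 - 1*1390) = -2 + (289 - 1390) = -2 - 1101 = -1103)
r + V(-48, j) = -1103 + 1/11 = -12132/11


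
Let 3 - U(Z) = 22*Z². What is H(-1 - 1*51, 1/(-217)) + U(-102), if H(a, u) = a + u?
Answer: -49679330/217 ≈ -2.2894e+5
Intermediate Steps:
U(Z) = 3 - 22*Z²
H(-1 - 1*51, 1/(-217)) + U(-102) = ((-1 - 1*51) + 1/(-217)) + (3 - 22*(-102)²) = ((-1 - 51) - 1/217) + (3 - 22*10404) = (-52 - 1/217) + (3 - 228888) = -11285/217 - 228885 = -49679330/217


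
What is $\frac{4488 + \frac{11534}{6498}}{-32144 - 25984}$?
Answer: $- \frac{2083897}{26979696} \approx -0.07724$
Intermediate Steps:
$\frac{4488 + \frac{11534}{6498}}{-32144 - 25984} = \frac{4488 + 11534 \cdot \frac{1}{6498}}{-58128} = \left(4488 + \frac{5767}{3249}\right) \left(- \frac{1}{58128}\right) = \frac{14587279}{3249} \left(- \frac{1}{58128}\right) = - \frac{2083897}{26979696}$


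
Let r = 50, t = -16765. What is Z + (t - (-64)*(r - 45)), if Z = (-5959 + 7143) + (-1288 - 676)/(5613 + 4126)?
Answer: -148628843/9739 ≈ -15261.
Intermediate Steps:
Z = 11529012/9739 (Z = 1184 - 1964/9739 = 11529012/9739 ≈ 1183.8)
Z + (t - (-64)*(r - 45)) = 11529012/9739 + (-16765 - (-64)*(50 - 45)) = 11529012/9739 + (-16765 - (-64)*5) = 11529012/9739 + (-16765 - 1*(-320)) = 11529012/9739 + (-16765 + 320) = 11529012/9739 - 16445 = -148628843/9739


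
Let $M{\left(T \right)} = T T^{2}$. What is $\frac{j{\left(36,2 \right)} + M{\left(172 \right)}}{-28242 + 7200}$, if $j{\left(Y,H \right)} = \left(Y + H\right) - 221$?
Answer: $- \frac{726895}{3006} \approx -241.81$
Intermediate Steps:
$M{\left(T \right)} = T^{3}$
$j{\left(Y,H \right)} = -221 + H + Y$ ($j{\left(Y,H \right)} = \left(H + Y\right) - 221 = -221 + H + Y$)
$\frac{j{\left(36,2 \right)} + M{\left(172 \right)}}{-28242 + 7200} = \frac{\left(-221 + 2 + 36\right) + 172^{3}}{-28242 + 7200} = \frac{-183 + 5088448}{-21042} = 5088265 \left(- \frac{1}{21042}\right) = - \frac{726895}{3006}$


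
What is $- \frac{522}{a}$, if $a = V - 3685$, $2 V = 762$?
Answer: $\frac{261}{1652} \approx 0.15799$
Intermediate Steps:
$V = 381$ ($V = \frac{1}{2} \cdot 762 = 381$)
$a = -3304$ ($a = 381 - 3685 = -3304$)
$- \frac{522}{a} = - \frac{522}{-3304} = \left(-522\right) \left(- \frac{1}{3304}\right) = \frac{261}{1652}$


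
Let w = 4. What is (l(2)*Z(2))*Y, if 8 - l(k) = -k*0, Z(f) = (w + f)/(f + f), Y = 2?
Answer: 24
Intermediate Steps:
Z(f) = (4 + f)/(2*f) (Z(f) = (4 + f)/(f + f) = (4 + f)/((2*f)) = (4 + f)*(1/(2*f)) = (4 + f)/(2*f))
l(k) = 8 (l(k) = 8 - (-k)*0 = 8 - 1*0 = 8 + 0 = 8)
(l(2)*Z(2))*Y = (8*((½)*(4 + 2)/2))*2 = (8*((½)*(½)*6))*2 = (8*(3/2))*2 = 12*2 = 24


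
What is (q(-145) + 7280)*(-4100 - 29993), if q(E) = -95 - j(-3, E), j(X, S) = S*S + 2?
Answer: 471915306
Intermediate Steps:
j(X, S) = 2 + S**2 (j(X, S) = S**2 + 2 = 2 + S**2)
q(E) = -97 - E**2 (q(E) = -95 - (2 + E**2) = -95 + (-2 - E**2) = -97 - E**2)
(q(-145) + 7280)*(-4100 - 29993) = ((-97 - 1*(-145)**2) + 7280)*(-4100 - 29993) = ((-97 - 1*21025) + 7280)*(-34093) = ((-97 - 21025) + 7280)*(-34093) = (-21122 + 7280)*(-34093) = -13842*(-34093) = 471915306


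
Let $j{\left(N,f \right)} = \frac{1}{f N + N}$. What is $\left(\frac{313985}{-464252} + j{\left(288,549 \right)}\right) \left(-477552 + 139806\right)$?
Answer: $\frac{699904840243667}{3064063200} \approx 2.2842 \cdot 10^{5}$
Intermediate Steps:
$j{\left(N,f \right)} = \frac{1}{N + N f}$ ($j{\left(N,f \right)} = \frac{1}{N f + N} = \frac{1}{N + N f}$)
$\left(\frac{313985}{-464252} + j{\left(288,549 \right)}\right) \left(-477552 + 139806\right) = \left(\frac{313985}{-464252} + \frac{1}{288 \left(1 + 549\right)}\right) \left(-477552 + 139806\right) = \left(313985 \left(- \frac{1}{464252}\right) + \frac{1}{288 \cdot 550}\right) \left(-337746\right) = \left(- \frac{313985}{464252} + \frac{1}{288} \cdot \frac{1}{550}\right) \left(-337746\right) = \left(- \frac{313985}{464252} + \frac{1}{158400}\right) \left(-337746\right) = \left(- \frac{12433689937}{18384379200}\right) \left(-337746\right) = \frac{699904840243667}{3064063200}$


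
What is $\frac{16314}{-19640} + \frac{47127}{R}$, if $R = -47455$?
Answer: $- \frac{33995103}{18640324} \approx -1.8237$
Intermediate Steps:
$\frac{16314}{-19640} + \frac{47127}{R} = \frac{16314}{-19640} + \frac{47127}{-47455} = 16314 \left(- \frac{1}{19640}\right) + 47127 \left(- \frac{1}{47455}\right) = - \frac{8157}{9820} - \frac{47127}{47455} = - \frac{33995103}{18640324}$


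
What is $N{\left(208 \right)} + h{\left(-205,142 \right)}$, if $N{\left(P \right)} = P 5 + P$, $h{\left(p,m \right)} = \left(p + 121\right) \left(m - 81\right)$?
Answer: $-3876$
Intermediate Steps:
$h{\left(p,m \right)} = \left(-81 + m\right) \left(121 + p\right)$ ($h{\left(p,m \right)} = \left(121 + p\right) \left(m - 81\right) = \left(121 + p\right) \left(-81 + m\right) = \left(-81 + m\right) \left(121 + p\right)$)
$N{\left(P \right)} = 6 P$ ($N{\left(P \right)} = 5 P + P = 6 P$)
$N{\left(208 \right)} + h{\left(-205,142 \right)} = 6 \cdot 208 + \left(-9801 - -16605 + 121 \cdot 142 + 142 \left(-205\right)\right) = 1248 + \left(-9801 + 16605 + 17182 - 29110\right) = 1248 - 5124 = -3876$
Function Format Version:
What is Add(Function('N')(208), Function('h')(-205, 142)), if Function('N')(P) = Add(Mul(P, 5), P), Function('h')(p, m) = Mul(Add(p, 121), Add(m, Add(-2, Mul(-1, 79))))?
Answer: -3876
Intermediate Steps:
Function('h')(p, m) = Mul(Add(-81, m), Add(121, p)) (Function('h')(p, m) = Mul(Add(121, p), Add(m, Add(-2, -79))) = Mul(Add(121, p), Add(m, -81)) = Mul(Add(121, p), Add(-81, m)) = Mul(Add(-81, m), Add(121, p)))
Function('N')(P) = Mul(6, P) (Function('N')(P) = Add(Mul(5, P), P) = Mul(6, P))
Add(Function('N')(208), Function('h')(-205, 142)) = Add(Mul(6, 208), Add(-9801, Mul(-81, -205), Mul(121, 142), Mul(142, -205))) = Add(1248, Add(-9801, 16605, 17182, -29110)) = Add(1248, -5124) = -3876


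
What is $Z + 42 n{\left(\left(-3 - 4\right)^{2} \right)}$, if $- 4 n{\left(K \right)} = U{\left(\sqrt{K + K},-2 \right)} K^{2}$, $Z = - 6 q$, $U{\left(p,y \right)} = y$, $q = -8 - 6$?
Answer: $50505$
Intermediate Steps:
$q = -14$ ($q = -8 - 6 = -14$)
$Z = 84$ ($Z = \left(-6\right) \left(-14\right) = 84$)
$n{\left(K \right)} = \frac{K^{2}}{2}$ ($n{\left(K \right)} = - \frac{\left(-2\right) K^{2}}{4} = \frac{K^{2}}{2}$)
$Z + 42 n{\left(\left(-3 - 4\right)^{2} \right)} = 84 + 42 \frac{\left(\left(-3 - 4\right)^{2}\right)^{2}}{2} = 84 + 42 \frac{\left(\left(-7\right)^{2}\right)^{2}}{2} = 84 + 42 \frac{49^{2}}{2} = 84 + 42 \cdot \frac{1}{2} \cdot 2401 = 84 + 42 \cdot \frac{2401}{2} = 84 + 50421 = 50505$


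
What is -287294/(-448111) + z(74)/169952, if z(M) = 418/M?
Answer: 1806662681055/2817822344864 ≈ 0.64116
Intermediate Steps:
-287294/(-448111) + z(74)/169952 = -287294/(-448111) + (418/74)/169952 = -287294*(-1/448111) + (418*(1/74))*(1/169952) = 287294/448111 + (209/37)*(1/169952) = 287294/448111 + 209/6288224 = 1806662681055/2817822344864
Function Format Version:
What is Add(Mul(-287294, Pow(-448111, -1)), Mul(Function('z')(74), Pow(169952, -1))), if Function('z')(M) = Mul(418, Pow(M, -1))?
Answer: Rational(1806662681055, 2817822344864) ≈ 0.64116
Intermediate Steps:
Add(Mul(-287294, Pow(-448111, -1)), Mul(Function('z')(74), Pow(169952, -1))) = Add(Mul(-287294, Pow(-448111, -1)), Mul(Mul(418, Pow(74, -1)), Pow(169952, -1))) = Add(Mul(-287294, Rational(-1, 448111)), Mul(Mul(418, Rational(1, 74)), Rational(1, 169952))) = Add(Rational(287294, 448111), Mul(Rational(209, 37), Rational(1, 169952))) = Add(Rational(287294, 448111), Rational(209, 6288224)) = Rational(1806662681055, 2817822344864)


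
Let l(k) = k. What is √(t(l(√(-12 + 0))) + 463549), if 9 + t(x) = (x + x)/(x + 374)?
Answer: √2*√((43340990 + 231771*I*√3)/(187 + I*√3)) ≈ 680.84 + 1.3603e-5*I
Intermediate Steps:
t(x) = -9 + 2*x/(374 + x) (t(x) = -9 + (x + x)/(x + 374) = -9 + (2*x)/(374 + x) = -9 + 2*x/(374 + x))
√(t(l(√(-12 + 0))) + 463549) = √((-3366 - 7*√(-12 + 0))/(374 + √(-12 + 0)) + 463549) = √((-3366 - 14*I*√3)/(374 + √(-12)) + 463549) = √((-3366 - 14*I*√3)/(374 + 2*I*√3) + 463549) = √(463549 + (-3366 - 14*I*√3)/(374 + 2*I*√3))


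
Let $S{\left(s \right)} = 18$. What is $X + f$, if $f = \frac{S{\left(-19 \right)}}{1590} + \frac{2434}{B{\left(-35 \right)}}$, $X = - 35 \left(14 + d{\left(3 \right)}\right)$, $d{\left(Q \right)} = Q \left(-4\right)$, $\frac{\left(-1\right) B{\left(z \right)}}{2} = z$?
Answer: $- \frac{65328}{1855} \approx -35.217$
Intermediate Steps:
$B{\left(z \right)} = - 2 z$
$d{\left(Q \right)} = - 4 Q$
$X = -70$ ($X = - 35 \left(14 - 12\right) = \left(-35\right) 2 = -70$)
$f = \frac{64522}{1855}$ ($f = \frac{18}{1590} + \frac{2434}{\left(-2\right) \left(-35\right)} = 18 \cdot \frac{1}{1590} + \frac{2434}{70} = \frac{3}{265} + 2434 \cdot \frac{1}{70} = \frac{3}{265} + \frac{1217}{35} = \frac{64522}{1855} \approx 34.783$)
$X + f = -70 + \frac{64522}{1855} = - \frac{65328}{1855}$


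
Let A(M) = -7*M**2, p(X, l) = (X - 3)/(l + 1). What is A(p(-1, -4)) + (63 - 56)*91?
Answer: 5621/9 ≈ 624.56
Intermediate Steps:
p(X, l) = (-3 + X)/(1 + l)
A(p(-1, -4)) + (63 - 56)*91 = -7*(-3 - 1)**2/(1 - 4)**2 + (63 - 56)*91 = -7*(-4/(-3))**2 + 7*91 = -7*(-1/3*(-4))**2 + 637 = -7*(4/3)**2 + 637 = -7*16/9 + 637 = -112/9 + 637 = 5621/9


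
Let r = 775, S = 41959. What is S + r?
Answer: 42734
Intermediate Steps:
S + r = 41959 + 775 = 42734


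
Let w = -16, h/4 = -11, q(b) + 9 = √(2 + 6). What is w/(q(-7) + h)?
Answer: 848/2801 + 32*√2/2801 ≈ 0.31891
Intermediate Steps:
q(b) = -9 + 2*√2 (q(b) = -9 + √(2 + 6) = -9 + √8 = -9 + 2*√2)
h = -44 (h = 4*(-11) = -44)
w/(q(-7) + h) = -16/((-9 + 2*√2) - 44) = -16/(-53 + 2*√2)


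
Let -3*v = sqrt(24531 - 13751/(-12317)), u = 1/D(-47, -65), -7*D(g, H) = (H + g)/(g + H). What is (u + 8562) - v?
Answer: 8555 + sqrt(3721730314726)/36951 ≈ 8607.2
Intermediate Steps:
D(g, H) = -1/7 (D(g, H) = -(H + g)/(7*(g + H)) = -(H + g)/(7*(H + g)) = -1/7*1 = -1/7)
u = -7 (u = 1/(-1/7) = -7)
v = -sqrt(3721730314726)/36951 (v = -sqrt(24531 - 13751/(-12317))/3 = -sqrt(24531 - 13751*(-1/12317))/3 = -sqrt(24531 + 13751/12317)/3 = -sqrt(3721730314726)/36951 ≈ -52.209)
(u + 8562) - v = (-7 + 8562) - (-1)*sqrt(3721730314726)/36951 = 8555 + sqrt(3721730314726)/36951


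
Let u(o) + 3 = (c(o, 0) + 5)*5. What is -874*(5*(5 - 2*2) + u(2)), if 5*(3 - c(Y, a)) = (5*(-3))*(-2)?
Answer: -10488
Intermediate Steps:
c(Y, a) = -3 (c(Y, a) = 3 - 5*(-3)*(-2)/5 = 3 - (-3)*(-2) = 3 - ⅕*30 = 3 - 6 = -3)
u(o) = 7 (u(o) = -3 + (-3 + 5)*5 = -3 + 2*5 = -3 + 10 = 7)
-874*(5*(5 - 2*2) + u(2)) = -874*(5*(5 - 2*2) + 7) = -874*(5*(5 - 4) + 7) = -874*(5*1 + 7) = -874*(5 + 7) = -874*12 = -10488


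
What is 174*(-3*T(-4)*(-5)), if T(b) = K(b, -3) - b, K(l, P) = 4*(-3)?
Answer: -20880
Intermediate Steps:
K(l, P) = -12
T(b) = -12 - b
174*(-3*T(-4)*(-5)) = 174*(-3*(-12 - 1*(-4))*(-5)) = 174*(-3*(-12 + 4)*(-5)) = 174*(-3*(-8)*(-5)) = 174*(24*(-5)) = 174*(-120) = -20880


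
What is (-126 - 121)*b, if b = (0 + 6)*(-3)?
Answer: 4446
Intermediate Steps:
b = -18 (b = 6*(-3) = -18)
(-126 - 121)*b = (-126 - 121)*(-18) = -247*(-18) = 4446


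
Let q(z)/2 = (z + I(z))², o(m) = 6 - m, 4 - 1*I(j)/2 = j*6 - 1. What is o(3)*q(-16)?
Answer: 207576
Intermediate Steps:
I(j) = 10 - 12*j (I(j) = 8 - 2*(j*6 - 1) = 8 - 2*(6*j - 1) = 8 - 2*(-1 + 6*j) = 8 + (2 - 12*j) = 10 - 12*j)
q(z) = 2*(10 - 11*z)² (q(z) = 2*(z + (10 - 12*z))² = 2*(10 - 11*z)²)
o(3)*q(-16) = (6 - 1*3)*(2*(-10 + 11*(-16))²) = (6 - 3)*(2*(-10 - 176)²) = 3*(2*(-186)²) = 3*(2*34596) = 3*69192 = 207576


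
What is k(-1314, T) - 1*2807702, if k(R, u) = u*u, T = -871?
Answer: -2049061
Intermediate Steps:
k(R, u) = u²
k(-1314, T) - 1*2807702 = (-871)² - 1*2807702 = 758641 - 2807702 = -2049061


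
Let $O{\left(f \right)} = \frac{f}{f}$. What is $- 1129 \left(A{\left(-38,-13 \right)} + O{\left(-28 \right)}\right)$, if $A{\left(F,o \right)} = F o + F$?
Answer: $-515953$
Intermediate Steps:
$A{\left(F,o \right)} = F + F o$
$O{\left(f \right)} = 1$
$- 1129 \left(A{\left(-38,-13 \right)} + O{\left(-28 \right)}\right) = - 1129 \left(- 38 \left(1 - 13\right) + 1\right) = - 1129 \left(\left(-38\right) \left(-12\right) + 1\right) = - 1129 \left(456 + 1\right) = \left(-1129\right) 457 = -515953$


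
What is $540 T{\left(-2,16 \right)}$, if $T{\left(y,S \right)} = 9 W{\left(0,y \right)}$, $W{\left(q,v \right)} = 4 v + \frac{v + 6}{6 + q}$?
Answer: $-35640$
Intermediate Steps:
$W{\left(q,v \right)} = 4 v + \frac{6 + v}{6 + q}$
$T{\left(y,S \right)} = 9 + \frac{75 y}{2}$ ($T{\left(y,S \right)} = 9 \frac{6 + 25 y + 4 \cdot 0 y}{6 + 0} = 9 \frac{6 + 25 y + 0}{6} = 9 \frac{6 + 25 y}{6} = 9 \left(1 + \frac{25 y}{6}\right) = 9 + \frac{75 y}{2}$)
$540 T{\left(-2,16 \right)} = 540 \left(9 + \frac{75}{2} \left(-2\right)\right) = 540 \left(9 - 75\right) = 540 \left(-66\right) = -35640$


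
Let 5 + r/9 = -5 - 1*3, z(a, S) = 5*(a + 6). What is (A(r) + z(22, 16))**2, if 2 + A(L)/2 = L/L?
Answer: 19044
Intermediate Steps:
z(a, S) = 30 + 5*a (z(a, S) = 5*(6 + a) = 30 + 5*a)
r = -117 (r = -45 + 9*(-5 - 1*3) = -45 + 9*(-5 - 3) = -45 + 9*(-8) = -45 - 72 = -117)
A(L) = -2 (A(L) = -4 + 2*(L/L) = -4 + 2*1 = -4 + 2 = -2)
(A(r) + z(22, 16))**2 = (-2 + (30 + 5*22))**2 = (-2 + (30 + 110))**2 = (-2 + 140)**2 = 138**2 = 19044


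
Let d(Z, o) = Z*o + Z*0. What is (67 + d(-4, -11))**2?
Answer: 12321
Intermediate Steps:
d(Z, o) = Z*o (d(Z, o) = Z*o + 0 = Z*o)
(67 + d(-4, -11))**2 = (67 - 4*(-11))**2 = (67 + 44)**2 = 111**2 = 12321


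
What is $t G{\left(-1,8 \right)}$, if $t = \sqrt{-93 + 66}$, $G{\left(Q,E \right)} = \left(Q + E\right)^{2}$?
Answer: $147 i \sqrt{3} \approx 254.61 i$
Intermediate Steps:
$G{\left(Q,E \right)} = \left(E + Q\right)^{2}$
$t = 3 i \sqrt{3}$ ($t = \sqrt{-27} = 3 i \sqrt{3} \approx 5.1962 i$)
$t G{\left(-1,8 \right)} = 3 i \sqrt{3} \left(8 - 1\right)^{2} = 3 i \sqrt{3} \cdot 7^{2} = 3 i \sqrt{3} \cdot 49 = 147 i \sqrt{3}$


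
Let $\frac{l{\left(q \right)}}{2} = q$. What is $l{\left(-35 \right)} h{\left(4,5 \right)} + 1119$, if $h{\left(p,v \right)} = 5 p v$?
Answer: $-5881$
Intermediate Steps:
$l{\left(q \right)} = 2 q$
$h{\left(p,v \right)} = 5 p v$
$l{\left(-35 \right)} h{\left(4,5 \right)} + 1119 = 2 \left(-35\right) 5 \cdot 4 \cdot 5 + 1119 = \left(-70\right) 100 + 1119 = -7000 + 1119 = -5881$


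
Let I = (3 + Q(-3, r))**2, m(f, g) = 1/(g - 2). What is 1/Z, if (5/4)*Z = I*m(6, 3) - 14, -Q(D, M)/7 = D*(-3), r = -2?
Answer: 5/14344 ≈ 0.00034858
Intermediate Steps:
m(f, g) = 1/(-2 + g)
Q(D, M) = 21*D (Q(D, M) = -7*D*(-3) = -(-21)*D = 21*D)
I = 3600 (I = (3 + 21*(-3))**2 = (3 - 63)**2 = (-60)**2 = 3600)
Z = 14344/5 (Z = 4*(3600/(-2 + 3) - 14)/5 = 4*(3600/1 - 14)/5 = 4*(3600*1 - 14)/5 = 4*(3600 - 14)/5 = (4/5)*3586 = 14344/5 ≈ 2868.8)
1/Z = 1/(14344/5) = 5/14344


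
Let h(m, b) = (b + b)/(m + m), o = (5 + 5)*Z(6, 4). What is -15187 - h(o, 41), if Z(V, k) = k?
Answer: -607521/40 ≈ -15188.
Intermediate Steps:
o = 40 (o = (5 + 5)*4 = 10*4 = 40)
h(m, b) = b/m (h(m, b) = (2*b)/((2*m)) = (2*b)*(1/(2*m)) = b/m)
-15187 - h(o, 41) = -15187 - 41/40 = -607521/40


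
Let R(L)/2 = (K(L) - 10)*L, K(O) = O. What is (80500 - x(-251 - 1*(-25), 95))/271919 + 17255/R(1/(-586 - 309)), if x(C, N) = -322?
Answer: 3758380584279069/4867893938 ≈ 7.7208e+5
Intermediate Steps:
R(L) = 2*L*(-10 + L) (R(L) = 2*((L - 10)*L) = 2*((-10 + L)*L) = 2*(L*(-10 + L)) = 2*L*(-10 + L))
(80500 - x(-251 - 1*(-25), 95))/271919 + 17255/R(1/(-586 - 309)) = (80500 - 1*(-322))/271919 + 17255/((2*(-10 + 1/(-586 - 309))/(-586 - 309))) = (80500 + 322)*(1/271919) + 17255/((2*(-10 + 1/(-895))/(-895))) = 80822*(1/271919) + 17255/((2*(-1/895)*(-10 - 1/895))) = 80822/271919 + 17255/((2*(-1/895)*(-8951/895))) = 80822/271919 + 17255/(17902/801025) = 80822/271919 + 17255*(801025/17902) = 80822/271919 + 13821686375/17902 = 3758380584279069/4867893938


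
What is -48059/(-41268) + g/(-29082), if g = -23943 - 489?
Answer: 400985269/200025996 ≈ 2.0047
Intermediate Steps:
g = -24432
-48059/(-41268) + g/(-29082) = -48059/(-41268) - 24432/(-29082) = -48059*(-1/41268) - 24432*(-1/29082) = 48059/41268 + 4072/4847 = 400985269/200025996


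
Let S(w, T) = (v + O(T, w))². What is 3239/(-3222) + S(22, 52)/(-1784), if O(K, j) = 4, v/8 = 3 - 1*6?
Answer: -883397/718506 ≈ -1.2295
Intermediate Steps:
v = -24 (v = 8*(3 - 1*6) = 8*(3 - 6) = 8*(-3) = -24)
S(w, T) = 400 (S(w, T) = (-24 + 4)² = (-20)² = 400)
3239/(-3222) + S(22, 52)/(-1784) = 3239/(-3222) + 400/(-1784) = 3239*(-1/3222) + 400*(-1/1784) = -3239/3222 - 50/223 = -883397/718506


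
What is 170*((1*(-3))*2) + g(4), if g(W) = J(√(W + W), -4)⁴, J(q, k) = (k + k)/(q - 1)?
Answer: -1986172/2401 + 294912*√2/2401 ≈ -653.52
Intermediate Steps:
J(q, k) = 2*k/(-1 + q) (J(q, k) = (2*k)/(-1 + q) = 2*k/(-1 + q))
g(W) = 4096/(-1 + √2*√W)⁴ (g(W) = (2*(-4)/(-1 + √(W + W)))⁴ = (2*(-4)/(-1 + √(2*W)))⁴ = (2*(-4)/(-1 + √2*√W))⁴ = (-8/(-1 + √2*√W))⁴ = 4096/(-1 + √2*√W)⁴)
170*((1*(-3))*2) + g(4) = 170*((1*(-3))*2) + 4096/(-1 + √2*√4)⁴ = 170*(-3*2) + 4096/(-1 + √2*2)⁴ = 170*(-6) + 4096/(-1 + 2*√2)⁴ = -1020 + 4096/(-1 + 2*√2)⁴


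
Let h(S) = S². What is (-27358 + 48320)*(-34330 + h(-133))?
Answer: -348828642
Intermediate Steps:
(-27358 + 48320)*(-34330 + h(-133)) = (-27358 + 48320)*(-34330 + (-133)²) = 20962*(-34330 + 17689) = 20962*(-16641) = -348828642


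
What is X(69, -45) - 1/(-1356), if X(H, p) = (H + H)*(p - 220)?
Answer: -49588919/1356 ≈ -36570.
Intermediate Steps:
X(H, p) = 2*H*(-220 + p) (X(H, p) = (2*H)*(-220 + p) = 2*H*(-220 + p))
X(69, -45) - 1/(-1356) = 2*69*(-220 - 45) - 1/(-1356) = 2*69*(-265) - 1*(-1/1356) = -36570 + 1/1356 = -49588919/1356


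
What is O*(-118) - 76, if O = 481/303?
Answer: -79786/303 ≈ -263.32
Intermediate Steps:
O = 481/303 (O = 481*(1/303) = 481/303 ≈ 1.5875)
O*(-118) - 76 = (481/303)*(-118) - 76 = -56758/303 - 76 = -79786/303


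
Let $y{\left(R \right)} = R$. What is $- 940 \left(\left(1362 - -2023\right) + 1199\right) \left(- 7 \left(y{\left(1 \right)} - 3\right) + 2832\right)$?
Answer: $-12263300160$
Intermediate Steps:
$- 940 \left(\left(1362 - -2023\right) + 1199\right) \left(- 7 \left(y{\left(1 \right)} - 3\right) + 2832\right) = - 940 \left(\left(1362 - -2023\right) + 1199\right) \left(- 7 \left(1 - 3\right) + 2832\right) = - 940 \left(\left(1362 + 2023\right) + 1199\right) \left(\left(-7\right) \left(-2\right) + 2832\right) = - 940 \left(3385 + 1199\right) \left(14 + 2832\right) = - 940 \cdot 4584 \cdot 2846 = \left(-940\right) 13046064 = -12263300160$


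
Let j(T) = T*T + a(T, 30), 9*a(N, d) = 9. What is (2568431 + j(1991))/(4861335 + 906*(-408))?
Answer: 6532513/4491687 ≈ 1.4544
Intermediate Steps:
a(N, d) = 1 (a(N, d) = (⅑)*9 = 1)
j(T) = 1 + T² (j(T) = T*T + 1 = T² + 1 = 1 + T²)
(2568431 + j(1991))/(4861335 + 906*(-408)) = (2568431 + (1 + 1991²))/(4861335 + 906*(-408)) = (2568431 + (1 + 3964081))/(4861335 - 369648) = (2568431 + 3964082)/4491687 = 6532513*(1/4491687) = 6532513/4491687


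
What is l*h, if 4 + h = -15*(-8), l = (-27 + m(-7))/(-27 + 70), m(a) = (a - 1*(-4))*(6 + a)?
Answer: -2784/43 ≈ -64.744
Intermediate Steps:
m(a) = (4 + a)*(6 + a) (m(a) = (a + 4)*(6 + a) = (4 + a)*(6 + a))
l = -24/43 (l = (-27 + (24 + (-7)² + 10*(-7)))/(-27 + 70) = (-27 + (24 + 49 - 70))/43 = (-27 + 3)*(1/43) = -24*1/43 = -24/43 ≈ -0.55814)
h = 116 (h = -4 - 15*(-8) = -4 + 120 = 116)
l*h = -24/43*116 = -2784/43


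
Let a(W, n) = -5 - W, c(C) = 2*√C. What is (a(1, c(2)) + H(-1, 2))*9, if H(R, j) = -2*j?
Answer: -90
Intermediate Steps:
(a(1, c(2)) + H(-1, 2))*9 = ((-5 - 1*1) - 2*2)*9 = ((-5 - 1) - 4)*9 = (-6 - 4)*9 = -10*9 = -90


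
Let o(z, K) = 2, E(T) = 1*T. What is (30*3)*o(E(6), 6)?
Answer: 180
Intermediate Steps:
E(T) = T
(30*3)*o(E(6), 6) = (30*3)*2 = 90*2 = 180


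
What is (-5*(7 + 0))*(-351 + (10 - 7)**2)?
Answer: 11970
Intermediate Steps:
(-5*(7 + 0))*(-351 + (10 - 7)**2) = (-5*7)*(-351 + 3**2) = -35*(-351 + 9) = -35*(-342) = 11970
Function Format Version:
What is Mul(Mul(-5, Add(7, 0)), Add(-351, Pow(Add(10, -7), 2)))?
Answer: 11970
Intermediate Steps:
Mul(Mul(-5, Add(7, 0)), Add(-351, Pow(Add(10, -7), 2))) = Mul(Mul(-5, 7), Add(-351, Pow(3, 2))) = Mul(-35, Add(-351, 9)) = Mul(-35, -342) = 11970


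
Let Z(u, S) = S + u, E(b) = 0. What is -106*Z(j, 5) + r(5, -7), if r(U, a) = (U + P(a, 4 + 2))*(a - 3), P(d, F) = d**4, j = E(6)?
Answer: -24590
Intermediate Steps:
j = 0
r(U, a) = (-3 + a)*(U + a**4) (r(U, a) = (U + a**4)*(a - 3) = (U + a**4)*(-3 + a) = (-3 + a)*(U + a**4))
-106*Z(j, 5) + r(5, -7) = -106*(5 + 0) + ((-7)**5 - 3*5 - 3*(-7)**4 + 5*(-7)) = -106*5 + (-16807 - 15 - 3*2401 - 35) = -530 + (-16807 - 15 - 7203 - 35) = -530 - 24060 = -24590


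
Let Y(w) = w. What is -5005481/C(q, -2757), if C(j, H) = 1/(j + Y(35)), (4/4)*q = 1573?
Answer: -8048813448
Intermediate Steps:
q = 1573
C(j, H) = 1/(35 + j) (C(j, H) = 1/(j + 35) = 1/(35 + j))
-5005481/C(q, -2757) = -5005481/(1/(35 + 1573)) = -5005481/(1/1608) = -5005481/1/1608 = -5005481*1608 = -8048813448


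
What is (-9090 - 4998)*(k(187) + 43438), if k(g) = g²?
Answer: -1104597816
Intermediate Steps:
(-9090 - 4998)*(k(187) + 43438) = (-9090 - 4998)*(187² + 43438) = -14088*(34969 + 43438) = -14088*78407 = -1104597816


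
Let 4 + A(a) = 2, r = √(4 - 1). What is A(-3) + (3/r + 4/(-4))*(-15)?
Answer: 13 - 15*√3 ≈ -12.981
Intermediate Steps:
r = √3 ≈ 1.7320
A(a) = -2 (A(a) = -4 + 2 = -2)
A(-3) + (3/r + 4/(-4))*(-15) = -2 + (3/(√3) + 4/(-4))*(-15) = -2 + (3*(√3/3) + 4*(-¼))*(-15) = -2 + (√3 - 1)*(-15) = -2 + (-1 + √3)*(-15) = -2 + (15 - 15*√3) = 13 - 15*√3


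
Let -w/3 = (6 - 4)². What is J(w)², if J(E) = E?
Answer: 144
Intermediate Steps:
w = -12 (w = -3*(6 - 4)² = -3*2² = -3*4 = -12)
J(w)² = (-12)² = 144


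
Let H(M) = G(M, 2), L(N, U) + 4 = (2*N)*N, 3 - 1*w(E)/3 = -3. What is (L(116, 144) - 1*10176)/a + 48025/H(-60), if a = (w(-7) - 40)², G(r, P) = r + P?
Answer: -5568411/7018 ≈ -793.45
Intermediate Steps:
G(r, P) = P + r
w(E) = 18 (w(E) = 9 - 3*(-3) = 9 + 9 = 18)
L(N, U) = -4 + 2*N² (L(N, U) = -4 + (2*N)*N = -4 + 2*N²)
H(M) = 2 + M
a = 484 (a = (18 - 40)² = (-22)² = 484)
(L(116, 144) - 1*10176)/a + 48025/H(-60) = ((-4 + 2*116²) - 1*10176)/484 + 48025/(2 - 60) = ((-4 + 2*13456) - 10176)*(1/484) + 48025/(-58) = ((-4 + 26912) - 10176)*(1/484) + 48025*(-1/58) = (26908 - 10176)*(1/484) - 48025/58 = 16732*(1/484) - 48025/58 = 4183/121 - 48025/58 = -5568411/7018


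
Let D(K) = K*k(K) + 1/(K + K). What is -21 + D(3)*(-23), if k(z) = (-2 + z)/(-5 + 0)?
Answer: -331/30 ≈ -11.033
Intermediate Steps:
k(z) = ⅖ - z/5 (k(z) = (-2 + z)/(-5) = (-2 + z)*(-⅕) = ⅖ - z/5)
D(K) = 1/(2*K) + K*(⅖ - K/5) (D(K) = K*(⅖ - K/5) + 1/(K + K) = K*(⅖ - K/5) + 1/(2*K) = 1/(2*K) + K*(⅖ - K/5))
-21 + D(3)*(-23) = -21 + ((⅒)*(5 + 2*3²*(2 - 1*3))/3)*(-23) = -21 + ((⅒)*(⅓)*(5 + 2*9*(2 - 3)))*(-23) = -21 + ((⅒)*(⅓)*(5 + 2*9*(-1)))*(-23) = -21 + ((⅒)*(⅓)*(5 - 18))*(-23) = -21 + ((⅒)*(⅓)*(-13))*(-23) = -21 - 13/30*(-23) = -21 + 299/30 = -331/30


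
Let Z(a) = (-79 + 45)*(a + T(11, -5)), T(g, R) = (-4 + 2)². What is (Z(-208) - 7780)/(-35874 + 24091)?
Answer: 844/11783 ≈ 0.071629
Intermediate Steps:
T(g, R) = 4 (T(g, R) = (-2)² = 4)
Z(a) = -136 - 34*a (Z(a) = (-79 + 45)*(a + 4) = -34*(4 + a) = -136 - 34*a)
(Z(-208) - 7780)/(-35874 + 24091) = ((-136 - 34*(-208)) - 7780)/(-35874 + 24091) = ((-136 + 7072) - 7780)/(-11783) = (6936 - 7780)*(-1/11783) = -844*(-1/11783) = 844/11783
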